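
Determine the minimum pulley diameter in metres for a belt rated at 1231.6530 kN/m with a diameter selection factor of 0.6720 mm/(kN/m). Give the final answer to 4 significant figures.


D = 1231.6530 * 0.6720 / 1000
D = 0.8277 m


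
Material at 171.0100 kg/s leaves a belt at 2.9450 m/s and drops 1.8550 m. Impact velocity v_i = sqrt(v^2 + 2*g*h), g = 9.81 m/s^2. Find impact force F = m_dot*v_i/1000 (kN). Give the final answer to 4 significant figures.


v_i = sqrt(2.9450^2 + 2*9.81*1.8550) = 6.71328 m/s
F = 171.0100 * 6.71328 / 1000
F = 1.148 kN


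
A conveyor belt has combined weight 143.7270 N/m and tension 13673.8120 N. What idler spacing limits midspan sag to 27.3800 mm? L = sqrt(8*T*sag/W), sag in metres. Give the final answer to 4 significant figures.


sag = 27.3800/1000 = 0.027380 m
L = sqrt(8 * 13673.8120 * 0.027380 / 143.7270)
L = 4.565 m


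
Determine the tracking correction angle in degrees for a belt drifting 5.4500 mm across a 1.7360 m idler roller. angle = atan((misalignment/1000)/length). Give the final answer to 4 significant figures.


misalign_m = 5.4500 / 1000 = 0.005450 m
angle = atan(0.005450 / 1.7360)
angle = 0.1799 deg


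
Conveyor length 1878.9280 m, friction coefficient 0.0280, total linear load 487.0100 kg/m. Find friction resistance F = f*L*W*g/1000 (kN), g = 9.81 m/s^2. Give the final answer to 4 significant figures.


F = 0.0280 * 1878.9280 * 487.0100 * 9.81 / 1000
F = 251.3 kN


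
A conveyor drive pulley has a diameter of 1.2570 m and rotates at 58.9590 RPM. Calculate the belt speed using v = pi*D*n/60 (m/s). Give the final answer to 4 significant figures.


v = pi * 1.2570 * 58.9590 / 60
v = 3.880 m/s


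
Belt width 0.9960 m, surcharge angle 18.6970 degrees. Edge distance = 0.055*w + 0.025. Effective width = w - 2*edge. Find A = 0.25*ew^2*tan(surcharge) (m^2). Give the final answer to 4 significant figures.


edge = 0.055*0.9960 + 0.025 = 0.07978 m
ew = 0.9960 - 2*0.07978 = 0.83644 m
A = 0.25 * 0.83644^2 * tan(18.6970 deg)
A = 0.05919 m^2


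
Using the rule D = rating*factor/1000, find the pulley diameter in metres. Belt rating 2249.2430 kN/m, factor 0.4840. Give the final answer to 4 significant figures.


D = 2249.2430 * 0.4840 / 1000
D = 1.089 m


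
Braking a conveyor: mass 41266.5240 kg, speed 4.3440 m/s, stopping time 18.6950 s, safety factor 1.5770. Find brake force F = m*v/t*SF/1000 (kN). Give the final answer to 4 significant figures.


F = 41266.5240 * 4.3440 / 18.6950 * 1.5770 / 1000
F = 15.12 kN


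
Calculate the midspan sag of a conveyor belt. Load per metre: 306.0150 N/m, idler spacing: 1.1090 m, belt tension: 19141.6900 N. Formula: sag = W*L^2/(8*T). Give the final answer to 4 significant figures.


sag = 306.0150 * 1.1090^2 / (8 * 19141.6900)
sag = 0.002458 m


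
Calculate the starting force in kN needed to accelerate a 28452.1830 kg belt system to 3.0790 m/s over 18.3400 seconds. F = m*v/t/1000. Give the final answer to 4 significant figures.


F = 28452.1830 * 3.0790 / 18.3400 / 1000
F = 4.777 kN


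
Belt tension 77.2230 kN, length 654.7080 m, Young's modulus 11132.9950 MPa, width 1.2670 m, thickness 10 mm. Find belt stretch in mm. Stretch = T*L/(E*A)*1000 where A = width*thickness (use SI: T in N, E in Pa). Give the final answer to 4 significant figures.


A = 1.2670 * 0.01 = 0.01267 m^2
Stretch = 77.2230*1000 * 654.7080 / (11132.9950e6 * 0.01267) * 1000
Stretch = 358.4 mm


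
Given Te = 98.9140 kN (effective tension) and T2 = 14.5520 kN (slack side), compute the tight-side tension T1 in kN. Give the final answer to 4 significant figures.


T1 = Te + T2 = 98.9140 + 14.5520
T1 = 113.5 kN


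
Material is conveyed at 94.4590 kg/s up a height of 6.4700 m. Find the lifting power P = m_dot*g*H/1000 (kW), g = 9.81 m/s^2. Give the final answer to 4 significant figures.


P = 94.4590 * 9.81 * 6.4700 / 1000
P = 5.995 kW


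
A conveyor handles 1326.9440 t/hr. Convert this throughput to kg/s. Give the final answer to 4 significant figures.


m_dot = 1326.9440 * 1000 / 3600
m_dot = 368.6 kg/s


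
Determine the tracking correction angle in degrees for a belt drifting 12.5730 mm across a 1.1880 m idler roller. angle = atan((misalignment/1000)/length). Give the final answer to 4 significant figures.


misalign_m = 12.5730 / 1000 = 0.012573 m
angle = atan(0.012573 / 1.1880)
angle = 0.6064 deg


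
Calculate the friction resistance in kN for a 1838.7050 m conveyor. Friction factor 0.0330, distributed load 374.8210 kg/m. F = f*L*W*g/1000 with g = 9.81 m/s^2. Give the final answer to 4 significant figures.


F = 0.0330 * 1838.7050 * 374.8210 * 9.81 / 1000
F = 223.1 kN


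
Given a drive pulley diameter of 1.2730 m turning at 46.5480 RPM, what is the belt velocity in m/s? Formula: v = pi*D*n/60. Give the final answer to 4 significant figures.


v = pi * 1.2730 * 46.5480 / 60
v = 3.103 m/s


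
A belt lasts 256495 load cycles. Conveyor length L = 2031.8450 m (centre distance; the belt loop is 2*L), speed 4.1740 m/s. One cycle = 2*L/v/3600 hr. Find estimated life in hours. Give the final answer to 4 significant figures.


cycle_time = 2 * 2031.8450 / 4.1740 / 3600 = 0.270437 hr
life = 256495 * 0.270437 = 69370 hours


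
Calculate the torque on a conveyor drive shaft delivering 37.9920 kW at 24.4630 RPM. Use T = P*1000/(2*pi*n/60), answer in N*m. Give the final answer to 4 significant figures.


omega = 2*pi*24.4630/60 = 2.56176 rad/s
T = 37.9920*1000 / 2.56176
T = 14830 N*m


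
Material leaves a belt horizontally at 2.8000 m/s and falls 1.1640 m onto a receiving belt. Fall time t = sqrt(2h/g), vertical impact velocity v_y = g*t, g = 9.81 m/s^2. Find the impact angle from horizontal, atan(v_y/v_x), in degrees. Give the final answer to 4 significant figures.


t = sqrt(2*1.1640/9.81) = 0.487144 s
v_y = 9.81 * 0.487144 = 4.77888 m/s
angle = atan(4.77888 / 2.8000) = 59.63 deg


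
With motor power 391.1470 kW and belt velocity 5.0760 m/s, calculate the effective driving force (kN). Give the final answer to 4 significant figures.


Te = P / v = 391.1470 / 5.0760
Te = 77.06 kN


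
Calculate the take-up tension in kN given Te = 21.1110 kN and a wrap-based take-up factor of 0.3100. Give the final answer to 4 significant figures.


T_tu = 21.1110 * 0.3100
T_tu = 6.544 kN


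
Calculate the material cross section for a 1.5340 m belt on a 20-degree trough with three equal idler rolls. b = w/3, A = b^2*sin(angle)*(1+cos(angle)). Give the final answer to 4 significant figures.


b = 1.5340/3 = 0.511333 m
A = 0.511333^2 * sin(20 deg) * (1 + cos(20 deg))
A = 0.1735 m^2


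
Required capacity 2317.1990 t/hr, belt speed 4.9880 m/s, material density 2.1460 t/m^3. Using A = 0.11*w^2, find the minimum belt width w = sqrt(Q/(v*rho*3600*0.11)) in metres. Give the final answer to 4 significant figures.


A_req = 2317.1990 / (4.9880 * 2.1460 * 3600) = 0.0601319 m^2
w = sqrt(0.0601319 / 0.11)
w = 0.7394 m


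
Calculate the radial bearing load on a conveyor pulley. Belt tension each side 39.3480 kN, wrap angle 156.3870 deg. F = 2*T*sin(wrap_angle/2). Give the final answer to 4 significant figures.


F = 2 * 39.3480 * sin(156.3870/2 deg)
F = 77.03 kN


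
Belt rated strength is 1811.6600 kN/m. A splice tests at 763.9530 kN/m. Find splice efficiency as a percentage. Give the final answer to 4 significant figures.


Eff = 763.9530 / 1811.6600 * 100
Eff = 42.17 %


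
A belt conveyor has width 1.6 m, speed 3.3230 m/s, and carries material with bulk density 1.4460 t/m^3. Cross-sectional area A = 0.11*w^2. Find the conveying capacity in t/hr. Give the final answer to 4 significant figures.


A = 0.11 * 1.6^2 = 0.2816 m^2
C = 0.2816 * 3.3230 * 1.4460 * 3600
C = 4871 t/hr


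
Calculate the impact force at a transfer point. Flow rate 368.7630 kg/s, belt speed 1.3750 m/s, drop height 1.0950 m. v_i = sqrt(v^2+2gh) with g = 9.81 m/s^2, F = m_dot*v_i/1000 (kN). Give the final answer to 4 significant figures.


v_i = sqrt(1.3750^2 + 2*9.81*1.0950) = 4.83472 m/s
F = 368.7630 * 4.83472 / 1000
F = 1.783 kN


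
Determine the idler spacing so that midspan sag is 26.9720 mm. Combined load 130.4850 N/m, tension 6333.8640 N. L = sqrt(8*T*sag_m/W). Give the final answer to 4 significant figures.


sag = 26.9720/1000 = 0.026972 m
L = sqrt(8 * 6333.8640 * 0.026972 / 130.4850)
L = 3.236 m


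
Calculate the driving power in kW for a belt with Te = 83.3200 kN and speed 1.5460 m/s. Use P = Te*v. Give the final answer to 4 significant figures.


P = Te * v = 83.3200 * 1.5460
P = 128.8 kW


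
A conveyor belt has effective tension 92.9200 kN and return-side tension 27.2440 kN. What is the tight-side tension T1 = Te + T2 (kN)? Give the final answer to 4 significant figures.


T1 = Te + T2 = 92.9200 + 27.2440
T1 = 120.2 kN


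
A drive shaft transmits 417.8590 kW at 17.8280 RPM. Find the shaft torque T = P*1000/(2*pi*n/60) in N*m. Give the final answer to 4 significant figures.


omega = 2*pi*17.8280/60 = 1.86694 rad/s
T = 417.8590*1000 / 1.86694
T = 223800 N*m


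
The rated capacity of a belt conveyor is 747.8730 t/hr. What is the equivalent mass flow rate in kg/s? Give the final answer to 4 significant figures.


m_dot = 747.8730 * 1000 / 3600
m_dot = 207.7 kg/s


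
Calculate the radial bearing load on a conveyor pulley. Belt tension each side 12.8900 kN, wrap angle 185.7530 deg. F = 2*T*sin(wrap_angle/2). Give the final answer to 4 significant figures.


F = 2 * 12.8900 * sin(185.7530/2 deg)
F = 25.75 kN


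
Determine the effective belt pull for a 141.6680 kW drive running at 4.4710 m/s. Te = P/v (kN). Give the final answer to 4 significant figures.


Te = P / v = 141.6680 / 4.4710
Te = 31.69 kN


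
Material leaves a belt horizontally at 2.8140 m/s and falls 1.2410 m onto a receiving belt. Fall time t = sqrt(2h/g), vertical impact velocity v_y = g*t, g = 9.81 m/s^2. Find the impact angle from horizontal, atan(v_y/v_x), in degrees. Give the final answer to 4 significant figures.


t = sqrt(2*1.2410/9.81) = 0.502998 s
v_y = 9.81 * 0.502998 = 4.93441 m/s
angle = atan(4.93441 / 2.8140) = 60.30 deg


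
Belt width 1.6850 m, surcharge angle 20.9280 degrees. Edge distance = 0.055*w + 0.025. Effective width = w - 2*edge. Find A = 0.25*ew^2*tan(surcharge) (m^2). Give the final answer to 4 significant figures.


edge = 0.055*1.6850 + 0.025 = 0.117675 m
ew = 1.6850 - 2*0.117675 = 1.44965 m
A = 0.25 * 1.44965^2 * tan(20.9280 deg)
A = 0.2009 m^2


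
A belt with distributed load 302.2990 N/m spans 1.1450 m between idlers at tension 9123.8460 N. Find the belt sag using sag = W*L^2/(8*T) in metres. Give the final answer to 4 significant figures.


sag = 302.2990 * 1.1450^2 / (8 * 9123.8460)
sag = 0.005430 m


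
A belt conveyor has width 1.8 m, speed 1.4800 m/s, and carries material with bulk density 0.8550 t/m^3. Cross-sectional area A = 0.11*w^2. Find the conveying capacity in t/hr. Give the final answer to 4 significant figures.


A = 0.11 * 1.8^2 = 0.3564 m^2
C = 0.3564 * 1.4800 * 0.8550 * 3600
C = 1624 t/hr


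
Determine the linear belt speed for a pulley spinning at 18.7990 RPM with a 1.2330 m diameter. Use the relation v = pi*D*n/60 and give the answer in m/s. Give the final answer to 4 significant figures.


v = pi * 1.2330 * 18.7990 / 60
v = 1.214 m/s


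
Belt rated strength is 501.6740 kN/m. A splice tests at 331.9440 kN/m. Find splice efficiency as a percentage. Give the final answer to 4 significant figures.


Eff = 331.9440 / 501.6740 * 100
Eff = 66.17 %


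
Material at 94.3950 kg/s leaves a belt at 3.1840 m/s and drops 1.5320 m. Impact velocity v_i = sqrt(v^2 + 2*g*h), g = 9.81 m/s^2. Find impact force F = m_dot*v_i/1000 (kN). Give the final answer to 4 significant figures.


v_i = sqrt(3.1840^2 + 2*9.81*1.5320) = 6.34001 m/s
F = 94.3950 * 6.34001 / 1000
F = 0.5985 kN


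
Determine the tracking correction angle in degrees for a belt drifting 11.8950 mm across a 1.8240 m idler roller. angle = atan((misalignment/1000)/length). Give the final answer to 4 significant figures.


misalign_m = 11.8950 / 1000 = 0.011895 m
angle = atan(0.011895 / 1.8240)
angle = 0.3736 deg


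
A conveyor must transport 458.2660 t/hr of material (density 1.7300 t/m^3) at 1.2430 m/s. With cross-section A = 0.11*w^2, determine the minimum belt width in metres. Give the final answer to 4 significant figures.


A_req = 458.2660 / (1.2430 * 1.7300 * 3600) = 0.0591968 m^2
w = sqrt(0.0591968 / 0.11)
w = 0.7336 m


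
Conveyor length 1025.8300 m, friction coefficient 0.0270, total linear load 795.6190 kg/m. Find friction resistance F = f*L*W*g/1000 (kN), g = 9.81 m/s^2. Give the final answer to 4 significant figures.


F = 0.0270 * 1025.8300 * 795.6190 * 9.81 / 1000
F = 216.2 kN


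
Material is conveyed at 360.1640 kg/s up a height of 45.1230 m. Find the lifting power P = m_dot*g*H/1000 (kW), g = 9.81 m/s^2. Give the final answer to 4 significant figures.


P = 360.1640 * 9.81 * 45.1230 / 1000
P = 159.4 kW


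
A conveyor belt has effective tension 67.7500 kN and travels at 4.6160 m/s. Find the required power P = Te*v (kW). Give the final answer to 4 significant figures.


P = Te * v = 67.7500 * 4.6160
P = 312.7 kW


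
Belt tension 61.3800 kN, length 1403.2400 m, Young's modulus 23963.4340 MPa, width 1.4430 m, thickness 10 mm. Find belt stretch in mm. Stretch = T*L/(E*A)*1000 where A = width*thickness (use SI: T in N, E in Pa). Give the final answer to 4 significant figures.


A = 1.4430 * 0.01 = 0.01443 m^2
Stretch = 61.3800*1000 * 1403.2400 / (23963.4340e6 * 0.01443) * 1000
Stretch = 249.1 mm


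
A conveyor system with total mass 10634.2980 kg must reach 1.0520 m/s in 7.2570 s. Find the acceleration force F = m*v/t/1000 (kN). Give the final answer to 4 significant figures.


F = 10634.2980 * 1.0520 / 7.2570 / 1000
F = 1.542 kN


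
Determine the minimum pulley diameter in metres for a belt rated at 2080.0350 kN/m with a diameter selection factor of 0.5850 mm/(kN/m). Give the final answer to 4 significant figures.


D = 2080.0350 * 0.5850 / 1000
D = 1.217 m


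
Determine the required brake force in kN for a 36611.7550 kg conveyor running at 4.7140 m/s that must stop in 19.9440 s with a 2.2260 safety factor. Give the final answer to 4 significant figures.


F = 36611.7550 * 4.7140 / 19.9440 * 2.2260 / 1000
F = 19.26 kN


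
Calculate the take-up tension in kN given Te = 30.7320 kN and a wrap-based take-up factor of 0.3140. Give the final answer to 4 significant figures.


T_tu = 30.7320 * 0.3140
T_tu = 9.650 kN


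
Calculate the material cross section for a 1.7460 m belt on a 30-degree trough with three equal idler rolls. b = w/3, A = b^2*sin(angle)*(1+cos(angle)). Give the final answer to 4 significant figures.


b = 1.7460/3 = 0.582 m
A = 0.582^2 * sin(30 deg) * (1 + cos(30 deg))
A = 0.3160 m^2


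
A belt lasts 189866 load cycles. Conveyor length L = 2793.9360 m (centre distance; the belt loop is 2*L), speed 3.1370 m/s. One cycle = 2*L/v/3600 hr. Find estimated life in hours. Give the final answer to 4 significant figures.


cycle_time = 2 * 2793.9360 / 3.1370 / 3600 = 0.4948 hr
life = 189866 * 0.4948 = 93950 hours


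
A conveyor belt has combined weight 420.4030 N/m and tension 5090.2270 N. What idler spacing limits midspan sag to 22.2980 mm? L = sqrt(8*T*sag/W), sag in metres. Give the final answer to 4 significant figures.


sag = 22.2980/1000 = 0.022298 m
L = sqrt(8 * 5090.2270 * 0.022298 / 420.4030)
L = 1.470 m


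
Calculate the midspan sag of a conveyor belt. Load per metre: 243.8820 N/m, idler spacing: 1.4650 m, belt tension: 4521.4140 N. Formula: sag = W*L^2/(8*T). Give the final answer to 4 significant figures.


sag = 243.8820 * 1.4650^2 / (8 * 4521.4140)
sag = 0.01447 m


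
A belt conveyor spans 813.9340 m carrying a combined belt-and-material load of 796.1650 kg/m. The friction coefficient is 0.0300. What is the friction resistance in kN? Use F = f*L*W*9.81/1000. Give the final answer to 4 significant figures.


F = 0.0300 * 813.9340 * 796.1650 * 9.81 / 1000
F = 190.7 kN


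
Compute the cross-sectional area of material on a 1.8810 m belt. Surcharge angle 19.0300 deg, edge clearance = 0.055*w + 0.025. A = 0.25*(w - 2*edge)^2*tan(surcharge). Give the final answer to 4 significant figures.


edge = 0.055*1.8810 + 0.025 = 0.128455 m
ew = 1.8810 - 2*0.128455 = 1.62409 m
A = 0.25 * 1.62409^2 * tan(19.0300 deg)
A = 0.2274 m^2


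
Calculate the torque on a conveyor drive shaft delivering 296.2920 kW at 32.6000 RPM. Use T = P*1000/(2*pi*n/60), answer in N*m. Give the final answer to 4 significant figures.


omega = 2*pi*32.6000/60 = 3.41386 rad/s
T = 296.2920*1000 / 3.41386
T = 86790 N*m


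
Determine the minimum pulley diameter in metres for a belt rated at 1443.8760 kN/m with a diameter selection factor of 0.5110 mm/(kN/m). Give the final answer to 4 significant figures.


D = 1443.8760 * 0.5110 / 1000
D = 0.7378 m


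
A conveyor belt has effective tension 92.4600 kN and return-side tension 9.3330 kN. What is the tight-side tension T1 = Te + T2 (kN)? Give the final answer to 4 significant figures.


T1 = Te + T2 = 92.4600 + 9.3330
T1 = 101.8 kN


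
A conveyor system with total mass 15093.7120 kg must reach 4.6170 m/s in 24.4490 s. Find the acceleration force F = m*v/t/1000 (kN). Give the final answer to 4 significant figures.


F = 15093.7120 * 4.6170 / 24.4490 / 1000
F = 2.850 kN


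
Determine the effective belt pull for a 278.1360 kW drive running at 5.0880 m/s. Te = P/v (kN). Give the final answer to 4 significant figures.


Te = P / v = 278.1360 / 5.0880
Te = 54.67 kN


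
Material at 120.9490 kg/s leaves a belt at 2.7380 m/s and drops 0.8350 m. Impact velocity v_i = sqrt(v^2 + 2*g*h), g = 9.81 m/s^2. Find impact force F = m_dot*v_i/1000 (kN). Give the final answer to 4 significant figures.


v_i = sqrt(2.7380^2 + 2*9.81*0.8350) = 4.88665 m/s
F = 120.9490 * 4.88665 / 1000
F = 0.5910 kN


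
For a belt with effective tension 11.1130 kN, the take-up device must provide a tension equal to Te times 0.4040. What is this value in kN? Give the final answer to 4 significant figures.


T_tu = 11.1130 * 0.4040
T_tu = 4.490 kN


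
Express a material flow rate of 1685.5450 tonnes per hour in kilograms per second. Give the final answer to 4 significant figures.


m_dot = 1685.5450 * 1000 / 3600
m_dot = 468.2 kg/s


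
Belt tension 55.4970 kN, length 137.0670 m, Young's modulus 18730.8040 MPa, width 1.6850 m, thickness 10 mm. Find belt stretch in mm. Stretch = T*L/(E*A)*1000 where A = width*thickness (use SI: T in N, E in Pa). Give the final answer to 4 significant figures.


A = 1.6850 * 0.01 = 0.01685 m^2
Stretch = 55.4970*1000 * 137.0670 / (18730.8040e6 * 0.01685) * 1000
Stretch = 24.10 mm


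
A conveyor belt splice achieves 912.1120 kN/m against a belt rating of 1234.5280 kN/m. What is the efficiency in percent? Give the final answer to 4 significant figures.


Eff = 912.1120 / 1234.5280 * 100
Eff = 73.88 %


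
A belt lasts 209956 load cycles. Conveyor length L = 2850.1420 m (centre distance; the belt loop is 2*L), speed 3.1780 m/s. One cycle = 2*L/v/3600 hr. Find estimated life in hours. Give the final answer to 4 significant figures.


cycle_time = 2 * 2850.1420 / 3.1780 / 3600 = 0.498242 hr
life = 209956 * 0.498242 = 104600 hours


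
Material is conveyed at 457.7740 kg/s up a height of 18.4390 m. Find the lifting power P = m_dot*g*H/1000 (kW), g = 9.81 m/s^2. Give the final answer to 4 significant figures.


P = 457.7740 * 9.81 * 18.4390 / 1000
P = 82.81 kW


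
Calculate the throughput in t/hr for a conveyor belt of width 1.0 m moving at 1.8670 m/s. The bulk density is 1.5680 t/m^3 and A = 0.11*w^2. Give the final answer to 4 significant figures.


A = 0.11 * 1.0^2 = 0.11 m^2
C = 0.11 * 1.8670 * 1.5680 * 3600
C = 1159 t/hr


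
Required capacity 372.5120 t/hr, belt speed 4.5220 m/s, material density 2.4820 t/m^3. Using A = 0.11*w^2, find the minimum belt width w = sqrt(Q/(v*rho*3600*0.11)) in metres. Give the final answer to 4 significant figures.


A_req = 372.5120 / (4.5220 * 2.4820 * 3600) = 0.00921946 m^2
w = sqrt(0.00921946 / 0.11)
w = 0.2895 m


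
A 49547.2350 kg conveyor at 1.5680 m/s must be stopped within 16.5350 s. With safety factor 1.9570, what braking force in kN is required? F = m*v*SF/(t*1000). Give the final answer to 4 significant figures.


F = 49547.2350 * 1.5680 / 16.5350 * 1.9570 / 1000
F = 9.195 kN


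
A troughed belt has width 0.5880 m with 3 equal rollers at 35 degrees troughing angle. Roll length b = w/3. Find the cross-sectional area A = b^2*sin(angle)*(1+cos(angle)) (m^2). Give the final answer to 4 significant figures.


b = 0.5880/3 = 0.196 m
A = 0.196^2 * sin(35 deg) * (1 + cos(35 deg))
A = 0.04008 m^2


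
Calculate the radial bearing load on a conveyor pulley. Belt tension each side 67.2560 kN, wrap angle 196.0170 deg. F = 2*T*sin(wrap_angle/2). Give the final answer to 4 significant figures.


F = 2 * 67.2560 * sin(196.0170/2 deg)
F = 133.2 kN


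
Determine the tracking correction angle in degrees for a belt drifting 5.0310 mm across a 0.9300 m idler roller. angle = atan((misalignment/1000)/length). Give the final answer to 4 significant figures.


misalign_m = 5.0310 / 1000 = 0.005031 m
angle = atan(0.005031 / 0.9300)
angle = 0.3099 deg


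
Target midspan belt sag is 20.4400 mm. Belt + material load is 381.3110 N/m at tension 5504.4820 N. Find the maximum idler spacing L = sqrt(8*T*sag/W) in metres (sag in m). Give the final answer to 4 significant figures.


sag = 20.4400/1000 = 0.020440 m
L = sqrt(8 * 5504.4820 * 0.020440 / 381.3110)
L = 1.536 m


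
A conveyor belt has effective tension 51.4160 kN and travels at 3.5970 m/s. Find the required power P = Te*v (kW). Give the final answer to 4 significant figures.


P = Te * v = 51.4160 * 3.5970
P = 184.9 kW


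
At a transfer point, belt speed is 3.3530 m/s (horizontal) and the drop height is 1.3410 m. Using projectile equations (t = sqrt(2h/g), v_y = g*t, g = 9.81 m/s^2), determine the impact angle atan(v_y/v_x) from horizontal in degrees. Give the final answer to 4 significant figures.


t = sqrt(2*1.3410/9.81) = 0.522871 s
v_y = 9.81 * 0.522871 = 5.12936 m/s
angle = atan(5.12936 / 3.3530) = 56.83 deg


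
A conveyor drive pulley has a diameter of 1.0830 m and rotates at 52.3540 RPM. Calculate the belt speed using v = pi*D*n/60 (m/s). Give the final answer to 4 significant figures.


v = pi * 1.0830 * 52.3540 / 60
v = 2.969 m/s


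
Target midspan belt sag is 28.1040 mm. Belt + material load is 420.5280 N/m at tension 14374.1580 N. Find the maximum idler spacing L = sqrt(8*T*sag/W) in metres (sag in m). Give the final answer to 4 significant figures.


sag = 28.1040/1000 = 0.028104 m
L = sqrt(8 * 14374.1580 * 0.028104 / 420.5280)
L = 2.772 m


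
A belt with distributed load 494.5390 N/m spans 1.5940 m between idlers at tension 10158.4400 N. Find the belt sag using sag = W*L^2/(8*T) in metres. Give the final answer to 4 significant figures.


sag = 494.5390 * 1.5940^2 / (8 * 10158.4400)
sag = 0.01546 m


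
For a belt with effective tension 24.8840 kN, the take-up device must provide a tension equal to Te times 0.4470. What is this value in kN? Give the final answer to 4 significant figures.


T_tu = 24.8840 * 0.4470
T_tu = 11.12 kN


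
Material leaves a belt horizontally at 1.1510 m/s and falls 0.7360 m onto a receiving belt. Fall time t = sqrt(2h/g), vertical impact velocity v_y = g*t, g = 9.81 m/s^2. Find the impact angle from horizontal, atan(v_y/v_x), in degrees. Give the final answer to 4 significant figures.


t = sqrt(2*0.7360/9.81) = 0.387364 s
v_y = 9.81 * 0.387364 = 3.80004 m/s
angle = atan(3.80004 / 1.1510) = 73.15 deg


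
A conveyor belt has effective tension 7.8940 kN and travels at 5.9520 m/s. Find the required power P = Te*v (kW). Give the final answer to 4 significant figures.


P = Te * v = 7.8940 * 5.9520
P = 46.99 kW


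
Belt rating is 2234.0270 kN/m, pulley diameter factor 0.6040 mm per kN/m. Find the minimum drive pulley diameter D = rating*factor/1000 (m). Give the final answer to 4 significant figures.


D = 2234.0270 * 0.6040 / 1000
D = 1.349 m


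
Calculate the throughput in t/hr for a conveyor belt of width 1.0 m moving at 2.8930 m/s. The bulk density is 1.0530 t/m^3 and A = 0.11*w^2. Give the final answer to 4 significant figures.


A = 0.11 * 1.0^2 = 0.11 m^2
C = 0.11 * 2.8930 * 1.0530 * 3600
C = 1206 t/hr


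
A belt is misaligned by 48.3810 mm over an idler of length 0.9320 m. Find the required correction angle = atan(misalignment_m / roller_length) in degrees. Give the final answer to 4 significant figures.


misalign_m = 48.3810 / 1000 = 0.048381 m
angle = atan(0.048381 / 0.9320)
angle = 2.972 deg


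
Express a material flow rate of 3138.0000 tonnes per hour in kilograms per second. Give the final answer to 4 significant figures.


m_dot = 3138.0000 * 1000 / 3600
m_dot = 871.7 kg/s


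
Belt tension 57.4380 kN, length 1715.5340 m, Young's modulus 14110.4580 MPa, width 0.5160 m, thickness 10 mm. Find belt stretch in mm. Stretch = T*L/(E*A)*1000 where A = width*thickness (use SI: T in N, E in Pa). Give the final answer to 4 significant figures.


A = 0.5160 * 0.01 = 0.00516 m^2
Stretch = 57.4380*1000 * 1715.5340 / (14110.4580e6 * 0.00516) * 1000
Stretch = 1353 mm


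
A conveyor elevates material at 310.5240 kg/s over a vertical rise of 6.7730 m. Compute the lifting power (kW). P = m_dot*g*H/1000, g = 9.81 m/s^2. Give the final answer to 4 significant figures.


P = 310.5240 * 9.81 * 6.7730 / 1000
P = 20.63 kW


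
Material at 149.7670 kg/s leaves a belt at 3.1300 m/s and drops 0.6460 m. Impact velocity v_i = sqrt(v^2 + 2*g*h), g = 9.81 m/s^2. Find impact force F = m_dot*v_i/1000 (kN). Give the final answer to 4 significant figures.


v_i = sqrt(3.1300^2 + 2*9.81*0.6460) = 4.7404 m/s
F = 149.7670 * 4.7404 / 1000
F = 0.7100 kN


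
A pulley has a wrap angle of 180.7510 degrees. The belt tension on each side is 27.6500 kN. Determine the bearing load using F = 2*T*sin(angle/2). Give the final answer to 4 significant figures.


F = 2 * 27.6500 * sin(180.7510/2 deg)
F = 55.30 kN


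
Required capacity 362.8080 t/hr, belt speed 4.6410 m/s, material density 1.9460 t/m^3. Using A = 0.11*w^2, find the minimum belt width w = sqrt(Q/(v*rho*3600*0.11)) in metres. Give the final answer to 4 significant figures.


A_req = 362.8080 / (4.6410 * 1.9460 * 3600) = 0.0111589 m^2
w = sqrt(0.0111589 / 0.11)
w = 0.3185 m


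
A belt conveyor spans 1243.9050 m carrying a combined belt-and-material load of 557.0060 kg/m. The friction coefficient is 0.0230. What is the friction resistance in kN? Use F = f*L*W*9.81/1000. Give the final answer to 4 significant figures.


F = 0.0230 * 1243.9050 * 557.0060 * 9.81 / 1000
F = 156.3 kN


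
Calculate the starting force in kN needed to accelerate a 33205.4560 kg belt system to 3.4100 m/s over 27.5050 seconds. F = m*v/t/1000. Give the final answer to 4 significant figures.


F = 33205.4560 * 3.4100 / 27.5050 / 1000
F = 4.117 kN


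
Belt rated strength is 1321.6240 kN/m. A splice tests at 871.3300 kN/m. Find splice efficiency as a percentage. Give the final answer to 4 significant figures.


Eff = 871.3300 / 1321.6240 * 100
Eff = 65.93 %


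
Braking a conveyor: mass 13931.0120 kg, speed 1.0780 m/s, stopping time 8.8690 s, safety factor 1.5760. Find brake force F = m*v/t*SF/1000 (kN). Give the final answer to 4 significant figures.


F = 13931.0120 * 1.0780 / 8.8690 * 1.5760 / 1000
F = 2.669 kN


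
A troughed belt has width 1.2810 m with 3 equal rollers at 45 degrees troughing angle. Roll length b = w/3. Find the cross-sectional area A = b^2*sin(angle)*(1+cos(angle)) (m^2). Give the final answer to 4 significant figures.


b = 1.2810/3 = 0.427 m
A = 0.427^2 * sin(45 deg) * (1 + cos(45 deg))
A = 0.2201 m^2


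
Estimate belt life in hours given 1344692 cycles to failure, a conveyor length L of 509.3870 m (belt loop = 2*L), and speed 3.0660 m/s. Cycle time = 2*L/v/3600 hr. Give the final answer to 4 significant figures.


cycle_time = 2 * 509.3870 / 3.0660 / 3600 = 0.0923003 hr
life = 1344692 * 0.0923003 = 124100 hours


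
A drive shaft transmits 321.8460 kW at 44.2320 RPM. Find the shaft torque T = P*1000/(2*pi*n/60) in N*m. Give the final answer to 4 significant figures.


omega = 2*pi*44.2320/60 = 4.63196 rad/s
T = 321.8460*1000 / 4.63196
T = 69480 N*m


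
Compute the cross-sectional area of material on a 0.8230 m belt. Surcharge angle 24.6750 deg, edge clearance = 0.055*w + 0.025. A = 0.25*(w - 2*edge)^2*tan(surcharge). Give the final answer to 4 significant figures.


edge = 0.055*0.8230 + 0.025 = 0.070265 m
ew = 0.8230 - 2*0.070265 = 0.68247 m
A = 0.25 * 0.68247^2 * tan(24.6750 deg)
A = 0.05350 m^2


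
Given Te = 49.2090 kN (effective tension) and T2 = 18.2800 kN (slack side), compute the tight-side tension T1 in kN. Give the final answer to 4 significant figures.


T1 = Te + T2 = 49.2090 + 18.2800
T1 = 67.49 kN


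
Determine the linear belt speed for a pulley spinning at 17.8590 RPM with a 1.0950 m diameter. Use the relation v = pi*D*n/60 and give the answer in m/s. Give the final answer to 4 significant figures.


v = pi * 1.0950 * 17.8590 / 60
v = 1.024 m/s


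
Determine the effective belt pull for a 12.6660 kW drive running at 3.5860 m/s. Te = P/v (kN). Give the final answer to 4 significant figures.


Te = P / v = 12.6660 / 3.5860
Te = 3.532 kN


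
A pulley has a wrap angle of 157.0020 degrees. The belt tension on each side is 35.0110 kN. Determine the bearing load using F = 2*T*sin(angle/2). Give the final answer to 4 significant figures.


F = 2 * 35.0110 * sin(157.0020/2 deg)
F = 68.62 kN


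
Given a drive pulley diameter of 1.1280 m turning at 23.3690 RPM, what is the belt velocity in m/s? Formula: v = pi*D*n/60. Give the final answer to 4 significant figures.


v = pi * 1.1280 * 23.3690 / 60
v = 1.380 m/s


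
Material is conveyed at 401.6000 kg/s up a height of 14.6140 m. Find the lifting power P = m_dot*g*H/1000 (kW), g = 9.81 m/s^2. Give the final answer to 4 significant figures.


P = 401.6000 * 9.81 * 14.6140 / 1000
P = 57.57 kW


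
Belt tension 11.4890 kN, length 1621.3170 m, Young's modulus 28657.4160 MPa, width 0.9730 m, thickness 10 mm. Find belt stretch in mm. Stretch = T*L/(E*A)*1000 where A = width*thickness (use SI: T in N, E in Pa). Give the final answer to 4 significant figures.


A = 0.9730 * 0.01 = 0.00973 m^2
Stretch = 11.4890*1000 * 1621.3170 / (28657.4160e6 * 0.00973) * 1000
Stretch = 66.80 mm


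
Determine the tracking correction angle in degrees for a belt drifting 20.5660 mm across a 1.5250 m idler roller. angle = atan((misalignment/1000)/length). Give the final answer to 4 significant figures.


misalign_m = 20.5660 / 1000 = 0.020566 m
angle = atan(0.020566 / 1.5250)
angle = 0.7726 deg


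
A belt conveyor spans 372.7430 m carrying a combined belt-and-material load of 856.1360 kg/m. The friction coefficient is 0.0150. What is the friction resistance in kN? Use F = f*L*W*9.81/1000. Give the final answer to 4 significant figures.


F = 0.0150 * 372.7430 * 856.1360 * 9.81 / 1000
F = 46.96 kN


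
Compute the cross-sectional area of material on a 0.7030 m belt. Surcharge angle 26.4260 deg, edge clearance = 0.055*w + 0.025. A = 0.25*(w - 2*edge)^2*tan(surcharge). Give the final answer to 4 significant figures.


edge = 0.055*0.7030 + 0.025 = 0.063665 m
ew = 0.7030 - 2*0.063665 = 0.57567 m
A = 0.25 * 0.57567^2 * tan(26.4260 deg)
A = 0.04117 m^2


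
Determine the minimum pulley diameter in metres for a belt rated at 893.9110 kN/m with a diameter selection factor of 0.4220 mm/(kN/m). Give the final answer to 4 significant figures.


D = 893.9110 * 0.4220 / 1000
D = 0.3772 m


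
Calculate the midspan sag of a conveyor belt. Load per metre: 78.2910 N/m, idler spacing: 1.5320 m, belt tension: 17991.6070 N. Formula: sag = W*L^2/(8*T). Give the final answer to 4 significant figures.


sag = 78.2910 * 1.5320^2 / (8 * 17991.6070)
sag = 0.001277 m


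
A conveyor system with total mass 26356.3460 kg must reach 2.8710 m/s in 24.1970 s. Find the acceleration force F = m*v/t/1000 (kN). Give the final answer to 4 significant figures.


F = 26356.3460 * 2.8710 / 24.1970 / 1000
F = 3.127 kN


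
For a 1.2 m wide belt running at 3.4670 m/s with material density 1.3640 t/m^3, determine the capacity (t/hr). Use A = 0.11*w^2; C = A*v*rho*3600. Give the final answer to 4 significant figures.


A = 0.11 * 1.2^2 = 0.1584 m^2
C = 0.1584 * 3.4670 * 1.3640 * 3600
C = 2697 t/hr


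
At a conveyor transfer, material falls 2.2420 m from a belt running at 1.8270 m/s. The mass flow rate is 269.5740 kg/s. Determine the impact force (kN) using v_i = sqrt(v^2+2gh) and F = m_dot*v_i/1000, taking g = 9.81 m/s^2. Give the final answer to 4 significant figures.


v_i = sqrt(1.8270^2 + 2*9.81*2.2420) = 6.87939 m/s
F = 269.5740 * 6.87939 / 1000
F = 1.855 kN


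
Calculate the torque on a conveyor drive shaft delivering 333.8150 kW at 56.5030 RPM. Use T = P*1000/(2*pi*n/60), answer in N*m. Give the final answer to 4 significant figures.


omega = 2*pi*56.5030/60 = 5.91698 rad/s
T = 333.8150*1000 / 5.91698
T = 56420 N*m


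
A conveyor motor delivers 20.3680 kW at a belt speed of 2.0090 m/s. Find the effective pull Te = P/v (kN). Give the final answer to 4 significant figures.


Te = P / v = 20.3680 / 2.0090
Te = 10.14 kN


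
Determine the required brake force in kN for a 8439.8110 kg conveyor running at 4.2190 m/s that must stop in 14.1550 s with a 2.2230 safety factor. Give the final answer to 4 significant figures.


F = 8439.8110 * 4.2190 / 14.1550 * 2.2230 / 1000
F = 5.592 kN


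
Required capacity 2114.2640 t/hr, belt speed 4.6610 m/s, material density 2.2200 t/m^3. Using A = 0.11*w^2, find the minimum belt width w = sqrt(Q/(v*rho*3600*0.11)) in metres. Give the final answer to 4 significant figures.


A_req = 2114.2640 / (4.6610 * 2.2200 * 3600) = 0.0567577 m^2
w = sqrt(0.0567577 / 0.11)
w = 0.7183 m


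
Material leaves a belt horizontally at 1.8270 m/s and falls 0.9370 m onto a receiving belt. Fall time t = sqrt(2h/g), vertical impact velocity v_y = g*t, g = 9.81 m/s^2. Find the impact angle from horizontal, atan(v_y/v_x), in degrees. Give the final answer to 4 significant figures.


t = sqrt(2*0.9370/9.81) = 0.437069 s
v_y = 9.81 * 0.437069 = 4.28765 m/s
angle = atan(4.28765 / 1.8270) = 66.92 deg


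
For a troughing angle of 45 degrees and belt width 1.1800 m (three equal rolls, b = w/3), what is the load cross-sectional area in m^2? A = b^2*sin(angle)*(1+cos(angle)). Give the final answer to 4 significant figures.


b = 1.1800/3 = 0.393333 m
A = 0.393333^2 * sin(45 deg) * (1 + cos(45 deg))
A = 0.1868 m^2


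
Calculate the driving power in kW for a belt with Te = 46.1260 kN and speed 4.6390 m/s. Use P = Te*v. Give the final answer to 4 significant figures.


P = Te * v = 46.1260 * 4.6390
P = 214.0 kW


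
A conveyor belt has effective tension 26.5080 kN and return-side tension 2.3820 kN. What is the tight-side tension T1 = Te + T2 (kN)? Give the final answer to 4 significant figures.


T1 = Te + T2 = 26.5080 + 2.3820
T1 = 28.89 kN


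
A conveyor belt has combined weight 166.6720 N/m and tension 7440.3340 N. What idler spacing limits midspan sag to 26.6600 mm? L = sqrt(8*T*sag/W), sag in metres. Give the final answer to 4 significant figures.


sag = 26.6600/1000 = 0.026660 m
L = sqrt(8 * 7440.3340 * 0.026660 / 166.6720)
L = 3.086 m


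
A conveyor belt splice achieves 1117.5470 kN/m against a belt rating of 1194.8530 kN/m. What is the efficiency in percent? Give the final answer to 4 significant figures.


Eff = 1117.5470 / 1194.8530 * 100
Eff = 93.53 %


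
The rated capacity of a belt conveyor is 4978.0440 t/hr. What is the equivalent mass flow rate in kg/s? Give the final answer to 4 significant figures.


m_dot = 4978.0440 * 1000 / 3600
m_dot = 1383 kg/s


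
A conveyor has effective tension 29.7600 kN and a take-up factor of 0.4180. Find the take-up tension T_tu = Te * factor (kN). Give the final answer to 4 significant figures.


T_tu = 29.7600 * 0.4180
T_tu = 12.44 kN


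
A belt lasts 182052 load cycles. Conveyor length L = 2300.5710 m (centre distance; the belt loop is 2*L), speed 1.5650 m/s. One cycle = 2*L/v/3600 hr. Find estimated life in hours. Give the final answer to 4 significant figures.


cycle_time = 2 * 2300.5710 / 1.5650 / 3600 = 0.816674 hr
life = 182052 * 0.816674 = 148700 hours


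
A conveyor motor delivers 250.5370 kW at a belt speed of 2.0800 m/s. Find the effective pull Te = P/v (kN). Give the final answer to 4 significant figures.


Te = P / v = 250.5370 / 2.0800
Te = 120.5 kN


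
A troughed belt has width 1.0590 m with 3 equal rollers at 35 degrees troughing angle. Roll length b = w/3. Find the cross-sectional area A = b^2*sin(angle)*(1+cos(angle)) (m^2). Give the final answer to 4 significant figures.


b = 1.0590/3 = 0.353 m
A = 0.353^2 * sin(35 deg) * (1 + cos(35 deg))
A = 0.1300 m^2


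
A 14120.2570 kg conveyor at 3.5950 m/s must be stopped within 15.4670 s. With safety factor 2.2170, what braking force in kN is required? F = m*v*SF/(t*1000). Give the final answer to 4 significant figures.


F = 14120.2570 * 3.5950 / 15.4670 * 2.2170 / 1000
F = 7.276 kN


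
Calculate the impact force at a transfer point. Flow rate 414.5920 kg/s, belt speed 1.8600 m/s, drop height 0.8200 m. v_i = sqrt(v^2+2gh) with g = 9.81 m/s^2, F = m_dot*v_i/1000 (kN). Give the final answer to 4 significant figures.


v_i = sqrt(1.8600^2 + 2*9.81*0.8200) = 4.42131 m/s
F = 414.5920 * 4.42131 / 1000
F = 1.833 kN


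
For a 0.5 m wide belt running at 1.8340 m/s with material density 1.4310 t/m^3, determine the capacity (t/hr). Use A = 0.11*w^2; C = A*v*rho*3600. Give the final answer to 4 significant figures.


A = 0.11 * 0.5^2 = 0.0275 m^2
C = 0.0275 * 1.8340 * 1.4310 * 3600
C = 259.8 t/hr


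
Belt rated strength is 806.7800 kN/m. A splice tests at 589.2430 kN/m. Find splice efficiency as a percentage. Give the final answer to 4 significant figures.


Eff = 589.2430 / 806.7800 * 100
Eff = 73.04 %


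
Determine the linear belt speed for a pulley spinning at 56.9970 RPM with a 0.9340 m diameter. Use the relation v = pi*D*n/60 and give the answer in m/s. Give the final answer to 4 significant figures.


v = pi * 0.9340 * 56.9970 / 60
v = 2.787 m/s


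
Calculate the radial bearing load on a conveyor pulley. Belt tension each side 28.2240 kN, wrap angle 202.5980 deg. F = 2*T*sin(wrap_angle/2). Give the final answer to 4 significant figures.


F = 2 * 28.2240 * sin(202.5980/2 deg)
F = 55.35 kN


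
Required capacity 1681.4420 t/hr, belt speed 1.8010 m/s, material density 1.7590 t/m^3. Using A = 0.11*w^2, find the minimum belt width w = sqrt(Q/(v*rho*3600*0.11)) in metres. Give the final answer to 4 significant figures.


A_req = 1681.4420 / (1.8010 * 1.7590 * 3600) = 0.147435 m^2
w = sqrt(0.147435 / 0.11)
w = 1.158 m


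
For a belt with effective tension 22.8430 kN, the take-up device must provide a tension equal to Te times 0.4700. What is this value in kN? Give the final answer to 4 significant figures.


T_tu = 22.8430 * 0.4700
T_tu = 10.74 kN


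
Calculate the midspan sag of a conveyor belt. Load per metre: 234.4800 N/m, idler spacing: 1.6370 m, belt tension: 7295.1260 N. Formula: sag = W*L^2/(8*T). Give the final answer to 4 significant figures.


sag = 234.4800 * 1.6370^2 / (8 * 7295.1260)
sag = 0.01077 m
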